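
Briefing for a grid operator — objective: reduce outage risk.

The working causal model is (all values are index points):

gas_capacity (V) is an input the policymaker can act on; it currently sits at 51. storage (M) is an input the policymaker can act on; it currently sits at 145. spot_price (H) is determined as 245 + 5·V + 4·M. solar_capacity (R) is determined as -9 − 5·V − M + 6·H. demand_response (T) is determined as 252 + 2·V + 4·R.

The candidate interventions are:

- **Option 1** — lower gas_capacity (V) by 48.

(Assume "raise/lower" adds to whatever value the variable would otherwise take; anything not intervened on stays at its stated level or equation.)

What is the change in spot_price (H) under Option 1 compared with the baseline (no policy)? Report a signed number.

-240

Baseline:
  V = 51
  M = 145
  H = 245 + 5·51 + 4·145 = 1080
Option 1 (V − 48):
  V = 51 − 48 = 3
  M = 145
  H = 245 + 5·3 + 4·145 = 840
Change in H: 840 − 1080 = -240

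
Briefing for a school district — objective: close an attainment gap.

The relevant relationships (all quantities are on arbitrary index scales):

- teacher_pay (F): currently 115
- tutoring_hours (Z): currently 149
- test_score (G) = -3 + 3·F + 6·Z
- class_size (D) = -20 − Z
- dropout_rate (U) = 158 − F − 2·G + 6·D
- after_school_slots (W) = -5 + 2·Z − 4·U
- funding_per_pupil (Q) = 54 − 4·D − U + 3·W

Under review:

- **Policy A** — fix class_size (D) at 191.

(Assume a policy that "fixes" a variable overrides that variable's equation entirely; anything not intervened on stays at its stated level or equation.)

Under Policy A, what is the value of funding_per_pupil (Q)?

16848

Policy A (D := 191):
  F = 115
  Z = 149
  G = -3 + 3·115 + 6·149 = 1236
  D = 191
  U = 158 − 115 − 2·1236 + 6·191 = -1283
  W = -5 + 2·149 − 4·(-1283) = 5425
  Q = 54 − 4·191 − (-1283) + 3·5425 = 16848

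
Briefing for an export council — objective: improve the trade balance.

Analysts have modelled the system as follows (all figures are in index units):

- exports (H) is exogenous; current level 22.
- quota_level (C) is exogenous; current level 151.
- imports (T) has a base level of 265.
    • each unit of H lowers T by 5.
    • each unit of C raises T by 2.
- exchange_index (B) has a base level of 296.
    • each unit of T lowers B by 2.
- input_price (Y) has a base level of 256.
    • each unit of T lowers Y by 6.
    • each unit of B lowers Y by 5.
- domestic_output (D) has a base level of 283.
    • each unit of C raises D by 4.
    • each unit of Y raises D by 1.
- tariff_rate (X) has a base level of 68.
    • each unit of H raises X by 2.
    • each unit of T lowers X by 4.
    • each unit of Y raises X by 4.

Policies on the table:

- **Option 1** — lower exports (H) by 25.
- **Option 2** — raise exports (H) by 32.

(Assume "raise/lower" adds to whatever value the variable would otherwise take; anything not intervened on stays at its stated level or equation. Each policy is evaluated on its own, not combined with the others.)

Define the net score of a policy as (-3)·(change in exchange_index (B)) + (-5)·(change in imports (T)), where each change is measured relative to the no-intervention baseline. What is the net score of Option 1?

125

Baseline:
  H = 22
  C = 151
  T = 265 − 5·22 + 2·151 = 457
  B = 296 − 2·457 = -618
Option 1 (H − 25):
  H = 22 − 25 = -3
  C = 151
  T = 265 − 5·(-3) + 2·151 = 582
  B = 296 − 2·582 = -868
ΔB = -868 − (-618) = -250; ΔT = 582 − 457 = 125
Score = (-3)·(-250) + (-5)·125 = 125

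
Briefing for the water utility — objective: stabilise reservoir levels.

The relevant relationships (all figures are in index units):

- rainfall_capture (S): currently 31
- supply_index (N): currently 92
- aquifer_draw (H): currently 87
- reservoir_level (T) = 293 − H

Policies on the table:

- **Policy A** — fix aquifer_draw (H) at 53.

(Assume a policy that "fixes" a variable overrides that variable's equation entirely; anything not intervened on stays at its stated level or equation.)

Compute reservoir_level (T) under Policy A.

240

Policy A (H := 53):
  H = 53
  T = 293 − 53 = 240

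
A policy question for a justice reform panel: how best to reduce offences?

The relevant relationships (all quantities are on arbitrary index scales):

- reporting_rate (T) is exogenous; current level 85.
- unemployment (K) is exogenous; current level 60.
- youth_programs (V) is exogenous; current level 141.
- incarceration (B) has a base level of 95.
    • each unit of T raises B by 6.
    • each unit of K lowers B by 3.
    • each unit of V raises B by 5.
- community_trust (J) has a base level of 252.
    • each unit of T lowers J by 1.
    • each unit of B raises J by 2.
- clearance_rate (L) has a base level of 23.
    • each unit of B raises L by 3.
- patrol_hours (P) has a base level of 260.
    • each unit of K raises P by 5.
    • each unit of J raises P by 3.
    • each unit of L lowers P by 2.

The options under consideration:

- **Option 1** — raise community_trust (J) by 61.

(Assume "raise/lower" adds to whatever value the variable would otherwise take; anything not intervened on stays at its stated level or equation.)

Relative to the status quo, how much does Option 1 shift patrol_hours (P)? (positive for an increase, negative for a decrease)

Baseline:
  T = 85
  K = 60
  V = 141
  B = 95 + 6·85 − 3·60 + 5·141 = 1130
  J = 252 − 85 + 2·1130 = 2427
  L = 23 + 3·1130 = 3413
  P = 260 + 5·60 + 3·2427 − 2·3413 = 1015
Option 1 (J + 61):
  T = 85
  K = 60
  V = 141
  B = 95 + 6·85 − 3·60 + 5·141 = 1130
  J = 252 − 85 + 2·1130 (+61 from intervention) = 2488
  L = 23 + 3·1130 = 3413
  P = 260 + 5·60 + 3·2488 − 2·3413 = 1198
Change in P: 1198 − 1015 = 183

183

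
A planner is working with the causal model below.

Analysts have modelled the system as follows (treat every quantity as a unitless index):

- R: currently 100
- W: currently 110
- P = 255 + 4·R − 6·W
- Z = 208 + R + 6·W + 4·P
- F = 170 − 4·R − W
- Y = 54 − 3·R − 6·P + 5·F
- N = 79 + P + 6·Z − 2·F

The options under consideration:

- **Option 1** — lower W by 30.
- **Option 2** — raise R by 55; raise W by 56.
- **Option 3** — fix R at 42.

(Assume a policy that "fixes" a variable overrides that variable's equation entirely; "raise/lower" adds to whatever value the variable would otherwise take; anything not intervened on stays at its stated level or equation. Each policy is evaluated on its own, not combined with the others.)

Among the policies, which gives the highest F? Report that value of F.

Option 1 (W − 30):
  R = 100
  W = 110 − 30 = 80
  F = 170 − 4·100 − 80 = -310
Option 2 (R + 55, W + 56):
  R = 100 + 55 = 155
  W = 110 + 56 = 166
  F = 170 − 4·155 − 166 = -616
Option 3 (R := 42):
  R = 42
  W = 110
  F = 170 − 4·42 − 110 = -108
Comparing — Option 1: F=-310, Option 2: F=-616, Option 3: F=-108. Highest is -108 (Option 3).

-108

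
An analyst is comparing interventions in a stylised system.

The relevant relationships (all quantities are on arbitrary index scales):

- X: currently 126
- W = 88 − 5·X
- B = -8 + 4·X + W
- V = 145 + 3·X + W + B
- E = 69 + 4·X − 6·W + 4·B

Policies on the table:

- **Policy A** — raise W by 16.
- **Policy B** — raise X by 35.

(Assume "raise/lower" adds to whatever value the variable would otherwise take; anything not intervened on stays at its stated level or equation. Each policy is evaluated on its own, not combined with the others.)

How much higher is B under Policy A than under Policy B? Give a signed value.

51

Policy A (W + 16):
  X = 126
  W = 88 − 5·126 (+16 from intervention) = -526
  B = -8 + 4·126 + (-526) = -30
Policy B (X + 35):
  X = 126 + 35 = 161
  W = 88 − 5·161 = -717
  B = -8 + 4·161 + (-717) = -81
B: -30 − (-81) = 51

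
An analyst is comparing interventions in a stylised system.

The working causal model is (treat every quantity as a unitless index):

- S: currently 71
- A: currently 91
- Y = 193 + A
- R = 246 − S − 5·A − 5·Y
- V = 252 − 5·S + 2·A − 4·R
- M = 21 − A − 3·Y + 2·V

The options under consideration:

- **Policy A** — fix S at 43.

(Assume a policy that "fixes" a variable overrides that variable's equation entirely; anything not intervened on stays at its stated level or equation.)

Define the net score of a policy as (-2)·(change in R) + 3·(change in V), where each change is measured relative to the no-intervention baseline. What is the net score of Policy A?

28

Baseline:
  S = 71
  A = 91
  Y = 193 + 91 = 284
  R = 246 − 71 − 5·91 − 5·284 = -1700
  V = 252 − 5·71 + 2·91 − 4·(-1700) = 6879
Policy A (S := 43):
  S = 43
  A = 91
  Y = 193 + 91 = 284
  R = 246 − 43 − 5·91 − 5·284 = -1672
  V = 252 − 5·43 + 2·91 − 4·(-1672) = 6907
ΔR = -1672 − (-1700) = 28; ΔV = 6907 − 6879 = 28
Score = (-2)·28 + 3·28 = 28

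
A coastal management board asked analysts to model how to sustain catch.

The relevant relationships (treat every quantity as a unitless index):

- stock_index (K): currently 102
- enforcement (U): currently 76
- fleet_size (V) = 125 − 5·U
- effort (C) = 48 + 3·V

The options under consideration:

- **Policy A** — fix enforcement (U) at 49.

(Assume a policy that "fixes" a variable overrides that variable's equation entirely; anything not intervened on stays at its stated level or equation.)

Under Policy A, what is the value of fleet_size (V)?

-120

Policy A (U := 49):
  U = 49
  V = 125 − 5·49 = -120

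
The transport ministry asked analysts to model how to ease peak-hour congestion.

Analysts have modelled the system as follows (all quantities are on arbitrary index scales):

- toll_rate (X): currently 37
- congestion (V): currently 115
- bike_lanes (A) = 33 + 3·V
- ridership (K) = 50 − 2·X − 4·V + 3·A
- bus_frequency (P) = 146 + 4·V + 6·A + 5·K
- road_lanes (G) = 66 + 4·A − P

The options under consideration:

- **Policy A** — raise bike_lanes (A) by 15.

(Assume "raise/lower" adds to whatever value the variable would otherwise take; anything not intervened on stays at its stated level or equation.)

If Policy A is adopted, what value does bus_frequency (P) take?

Policy A (A + 15):
  X = 37
  V = 115
  A = 33 + 3·115 (+15 from intervention) = 393
  K = 50 − 2·37 − 4·115 + 3·393 = 695
  P = 146 + 4·115 + 6·393 + 5·695 = 6439

6439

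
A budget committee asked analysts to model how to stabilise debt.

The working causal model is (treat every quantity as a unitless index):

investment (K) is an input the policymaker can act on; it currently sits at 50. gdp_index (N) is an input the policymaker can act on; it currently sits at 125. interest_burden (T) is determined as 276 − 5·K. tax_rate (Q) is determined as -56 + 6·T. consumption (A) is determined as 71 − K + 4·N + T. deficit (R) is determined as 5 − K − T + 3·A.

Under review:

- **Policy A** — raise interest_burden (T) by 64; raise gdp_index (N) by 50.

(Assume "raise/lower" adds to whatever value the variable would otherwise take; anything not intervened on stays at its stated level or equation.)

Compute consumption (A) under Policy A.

Policy A (T + 64, N + 50):
  K = 50
  N = 125 + 50 = 175
  T = 276 − 5·50 (+64 from intervention) = 90
  A = 71 − 50 + 4·175 + 90 = 811

811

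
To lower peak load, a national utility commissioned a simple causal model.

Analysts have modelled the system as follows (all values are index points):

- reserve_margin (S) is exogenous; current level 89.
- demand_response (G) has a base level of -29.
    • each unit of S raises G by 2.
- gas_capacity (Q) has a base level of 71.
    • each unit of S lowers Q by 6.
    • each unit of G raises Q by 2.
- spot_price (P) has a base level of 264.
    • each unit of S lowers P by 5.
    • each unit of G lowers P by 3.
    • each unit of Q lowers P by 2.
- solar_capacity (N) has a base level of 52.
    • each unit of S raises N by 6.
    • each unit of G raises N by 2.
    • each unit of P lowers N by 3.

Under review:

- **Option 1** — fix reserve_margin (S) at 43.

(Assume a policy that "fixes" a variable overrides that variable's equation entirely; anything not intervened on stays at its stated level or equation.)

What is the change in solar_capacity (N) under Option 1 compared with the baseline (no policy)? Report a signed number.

Baseline:
  S = 89
  G = -29 + 2·89 = 149
  Q = 71 − 6·89 + 2·149 = -165
  P = 264 − 5·89 − 3·149 − 2·(-165) = -298
  N = 52 + 6·89 + 2·149 − 3·(-298) = 1778
Option 1 (S := 43):
  S = 43
  G = -29 + 2·43 = 57
  Q = 71 − 6·43 + 2·57 = -73
  P = 264 − 5·43 − 3·57 − 2·(-73) = 24
  N = 52 + 6·43 + 2·57 − 3·24 = 352
Change in N: 352 − 1778 = -1426

-1426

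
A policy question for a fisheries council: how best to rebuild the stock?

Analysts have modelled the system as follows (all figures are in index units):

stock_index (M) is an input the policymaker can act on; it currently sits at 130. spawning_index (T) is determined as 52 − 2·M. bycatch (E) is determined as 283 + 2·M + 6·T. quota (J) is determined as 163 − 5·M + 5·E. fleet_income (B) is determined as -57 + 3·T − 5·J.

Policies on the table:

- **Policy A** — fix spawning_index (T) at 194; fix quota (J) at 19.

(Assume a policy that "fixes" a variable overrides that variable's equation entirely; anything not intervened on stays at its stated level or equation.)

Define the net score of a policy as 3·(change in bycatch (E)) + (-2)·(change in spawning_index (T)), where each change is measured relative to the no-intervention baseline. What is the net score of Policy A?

Baseline:
  M = 130
  T = 52 − 2·130 = -208
  E = 283 + 2·130 + 6·(-208) = -705
Policy A (T := 194, J := 19):
  M = 130
  T = 194
  E = 283 + 2·130 + 6·194 = 1707
ΔE = 1707 − (-705) = 2412; ΔT = 194 − (-208) = 402
Score = 3·2412 + (-2)·402 = 6432

6432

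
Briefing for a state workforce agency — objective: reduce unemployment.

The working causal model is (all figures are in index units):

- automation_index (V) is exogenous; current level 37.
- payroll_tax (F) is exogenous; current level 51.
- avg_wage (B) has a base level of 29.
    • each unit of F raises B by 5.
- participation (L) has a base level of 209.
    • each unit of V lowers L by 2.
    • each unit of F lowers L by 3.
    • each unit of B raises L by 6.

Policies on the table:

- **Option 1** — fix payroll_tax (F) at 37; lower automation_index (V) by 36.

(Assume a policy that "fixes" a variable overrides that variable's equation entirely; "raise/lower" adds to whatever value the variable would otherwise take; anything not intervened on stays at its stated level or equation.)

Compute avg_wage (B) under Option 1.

214

Option 1 (F := 37, V − 36):
  F = 37
  B = 29 + 5·37 = 214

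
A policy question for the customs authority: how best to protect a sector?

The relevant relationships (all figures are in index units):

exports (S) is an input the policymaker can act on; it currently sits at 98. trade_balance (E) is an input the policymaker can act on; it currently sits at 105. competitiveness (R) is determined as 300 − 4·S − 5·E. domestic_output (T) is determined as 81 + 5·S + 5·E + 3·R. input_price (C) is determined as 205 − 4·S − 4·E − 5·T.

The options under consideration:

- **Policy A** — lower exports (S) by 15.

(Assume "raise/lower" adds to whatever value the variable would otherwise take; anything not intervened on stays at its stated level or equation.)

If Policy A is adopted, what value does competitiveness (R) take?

-557

Policy A (S − 15):
  S = 98 − 15 = 83
  E = 105
  R = 300 − 4·83 − 5·105 = -557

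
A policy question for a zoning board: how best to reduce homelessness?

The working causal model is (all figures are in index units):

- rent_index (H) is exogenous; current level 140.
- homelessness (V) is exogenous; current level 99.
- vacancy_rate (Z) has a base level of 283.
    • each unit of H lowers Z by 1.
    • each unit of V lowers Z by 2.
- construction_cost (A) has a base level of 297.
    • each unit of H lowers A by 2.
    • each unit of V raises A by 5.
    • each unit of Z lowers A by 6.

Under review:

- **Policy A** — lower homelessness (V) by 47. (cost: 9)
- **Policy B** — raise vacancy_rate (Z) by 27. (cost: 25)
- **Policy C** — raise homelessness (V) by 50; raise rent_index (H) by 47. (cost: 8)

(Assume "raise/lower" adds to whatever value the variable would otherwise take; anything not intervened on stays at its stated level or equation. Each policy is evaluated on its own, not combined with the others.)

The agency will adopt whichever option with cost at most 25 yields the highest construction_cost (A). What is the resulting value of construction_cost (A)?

1880

Policy A (V − 47):
  H = 140
  V = 99 − 47 = 52
  Z = 283 − 140 − 2·52 = 39
  A = 297 − 2·140 + 5·52 − 6·39 = 43
Policy B (Z + 27):
  H = 140
  V = 99
  Z = 283 − 140 − 2·99 (+27 from intervention) = -28
  A = 297 − 2·140 + 5·99 − 6·(-28) = 680
Policy C (V + 50, H + 47):
  H = 140 + 47 = 187
  V = 99 + 50 = 149
  Z = 283 − 187 − 2·149 = -202
  A = 297 − 2·187 + 5·149 − 6·(-202) = 1880
Comparing — Policy A: A=43, Policy B: A=680, Policy C: A=1880. Highest is 1880 (Policy C).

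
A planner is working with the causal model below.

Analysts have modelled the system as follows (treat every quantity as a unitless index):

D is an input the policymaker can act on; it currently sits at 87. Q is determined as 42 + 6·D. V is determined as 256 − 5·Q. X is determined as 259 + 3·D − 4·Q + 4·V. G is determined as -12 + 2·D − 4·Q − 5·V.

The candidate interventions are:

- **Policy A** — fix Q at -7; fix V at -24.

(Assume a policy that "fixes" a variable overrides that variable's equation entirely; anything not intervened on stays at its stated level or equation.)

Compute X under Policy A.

Policy A (Q := -7, V := -24):
  D = 87
  Q = -7
  V = -24
  X = 259 + 3·87 − 4·(-7) + 4·(-24) = 452

452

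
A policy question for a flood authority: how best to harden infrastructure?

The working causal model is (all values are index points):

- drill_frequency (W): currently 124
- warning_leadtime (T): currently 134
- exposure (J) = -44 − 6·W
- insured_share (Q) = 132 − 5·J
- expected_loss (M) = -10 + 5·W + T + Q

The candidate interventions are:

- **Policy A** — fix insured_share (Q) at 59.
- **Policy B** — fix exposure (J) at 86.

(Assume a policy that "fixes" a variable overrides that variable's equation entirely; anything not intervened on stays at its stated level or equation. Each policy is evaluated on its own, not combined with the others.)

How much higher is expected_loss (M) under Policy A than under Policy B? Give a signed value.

Policy A (Q := 59):
  W = 124
  T = 134
  J = -44 − 6·124 = -788
  Q = 59
  M = -10 + 5·124 + 134 + 59 = 803
Policy B (J := 86):
  W = 124
  T = 134
  J = 86
  Q = 132 − 5·86 = -298
  M = -10 + 5·124 + 134 + (-298) = 446
M: 803 − 446 = 357

357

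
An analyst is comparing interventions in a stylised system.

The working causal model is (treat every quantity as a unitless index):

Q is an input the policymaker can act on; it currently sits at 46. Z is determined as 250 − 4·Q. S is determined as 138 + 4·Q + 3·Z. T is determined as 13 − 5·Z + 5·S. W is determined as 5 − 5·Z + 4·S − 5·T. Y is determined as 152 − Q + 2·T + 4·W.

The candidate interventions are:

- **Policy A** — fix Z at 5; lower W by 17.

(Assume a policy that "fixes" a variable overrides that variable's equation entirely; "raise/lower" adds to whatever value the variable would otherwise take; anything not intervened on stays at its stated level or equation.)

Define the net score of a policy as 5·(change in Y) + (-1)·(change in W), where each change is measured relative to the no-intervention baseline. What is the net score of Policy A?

Baseline:
  Q = 46
  Z = 250 − 4·46 = 66
  S = 138 + 4·46 + 3·66 = 520
  T = 13 − 5·66 + 5·520 = 2283
  W = 5 − 5·66 + 4·520 − 5·2283 = -9660
  Y = 152 − 46 + 2·2283 + 4·(-9660) = -33968
Policy A (Z := 5, W − 17):
  Q = 46
  Z = 5
  S = 138 + 4·46 + 3·5 = 337
  T = 13 − 5·5 + 5·337 = 1673
  W = 5 − 5·5 + 4·337 − 5·1673 (−17 from intervention) = -7054
  Y = 152 − 46 + 2·1673 + 4·(-7054) = -24764
ΔY = -24764 − (-33968) = 9204; ΔW = -7054 − (-9660) = 2606
Score = 5·9204 + (-1)·2606 = 43414

43414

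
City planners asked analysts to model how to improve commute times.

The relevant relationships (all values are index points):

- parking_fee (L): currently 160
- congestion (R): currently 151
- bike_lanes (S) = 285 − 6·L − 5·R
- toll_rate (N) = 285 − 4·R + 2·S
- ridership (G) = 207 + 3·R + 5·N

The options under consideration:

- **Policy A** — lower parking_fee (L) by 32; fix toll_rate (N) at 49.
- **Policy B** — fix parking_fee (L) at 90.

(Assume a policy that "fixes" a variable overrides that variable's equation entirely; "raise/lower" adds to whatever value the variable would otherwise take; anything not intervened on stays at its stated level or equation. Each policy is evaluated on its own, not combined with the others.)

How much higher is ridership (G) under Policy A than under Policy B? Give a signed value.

Policy A (L − 32, N := 49):
  L = 160 − 32 = 128
  R = 151
  S = 285 − 6·128 − 5·151 = -1238
  N = 49
  G = 207 + 3·151 + 5·49 = 905
Policy B (L := 90):
  L = 90
  R = 151
  S = 285 − 6·90 − 5·151 = -1010
  N = 285 − 4·151 + 2·(-1010) = -2339
  G = 207 + 3·151 + 5·(-2339) = -11035
G: 905 − (-11035) = 11940

11940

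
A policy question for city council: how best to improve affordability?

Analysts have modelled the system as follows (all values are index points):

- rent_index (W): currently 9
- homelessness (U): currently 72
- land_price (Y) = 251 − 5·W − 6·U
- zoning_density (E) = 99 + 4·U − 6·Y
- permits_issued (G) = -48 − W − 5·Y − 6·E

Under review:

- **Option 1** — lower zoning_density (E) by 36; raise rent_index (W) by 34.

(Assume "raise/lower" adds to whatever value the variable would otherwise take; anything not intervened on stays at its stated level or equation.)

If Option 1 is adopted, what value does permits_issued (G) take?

Option 1 (E − 36, W + 34):
  W = 9 + 34 = 43
  U = 72
  Y = 251 − 5·43 − 6·72 = -396
  E = 99 + 4·72 − 6·(-396) (−36 from intervention) = 2727
  G = -48 − 43 − 5·(-396) − 6·2727 = -14473

-14473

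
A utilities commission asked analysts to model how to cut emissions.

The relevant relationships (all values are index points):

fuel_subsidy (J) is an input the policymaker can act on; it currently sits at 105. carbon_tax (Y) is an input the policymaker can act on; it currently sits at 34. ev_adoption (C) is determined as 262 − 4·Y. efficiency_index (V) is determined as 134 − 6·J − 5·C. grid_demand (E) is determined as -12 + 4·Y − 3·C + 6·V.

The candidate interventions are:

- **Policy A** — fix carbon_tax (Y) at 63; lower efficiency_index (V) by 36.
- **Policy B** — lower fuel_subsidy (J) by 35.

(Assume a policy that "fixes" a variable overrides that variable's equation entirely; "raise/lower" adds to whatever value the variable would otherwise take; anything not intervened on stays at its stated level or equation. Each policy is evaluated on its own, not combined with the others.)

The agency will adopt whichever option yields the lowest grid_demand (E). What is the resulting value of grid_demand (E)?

-5750

Policy A (Y := 63, V − 36):
  J = 105
  Y = 63
  C = 262 − 4·63 = 10
  V = 134 − 6·105 − 5·10 (−36 from intervention) = -582
  E = -12 + 4·63 − 3·10 + 6·(-582) = -3282
Policy B (J − 35):
  J = 105 − 35 = 70
  Y = 34
  C = 262 − 4·34 = 126
  V = 134 − 6·70 − 5·126 = -916
  E = -12 + 4·34 − 3·126 + 6·(-916) = -5750
Comparing — Policy A: E=-3282, Policy B: E=-5750. Lowest is -5750 (Policy B).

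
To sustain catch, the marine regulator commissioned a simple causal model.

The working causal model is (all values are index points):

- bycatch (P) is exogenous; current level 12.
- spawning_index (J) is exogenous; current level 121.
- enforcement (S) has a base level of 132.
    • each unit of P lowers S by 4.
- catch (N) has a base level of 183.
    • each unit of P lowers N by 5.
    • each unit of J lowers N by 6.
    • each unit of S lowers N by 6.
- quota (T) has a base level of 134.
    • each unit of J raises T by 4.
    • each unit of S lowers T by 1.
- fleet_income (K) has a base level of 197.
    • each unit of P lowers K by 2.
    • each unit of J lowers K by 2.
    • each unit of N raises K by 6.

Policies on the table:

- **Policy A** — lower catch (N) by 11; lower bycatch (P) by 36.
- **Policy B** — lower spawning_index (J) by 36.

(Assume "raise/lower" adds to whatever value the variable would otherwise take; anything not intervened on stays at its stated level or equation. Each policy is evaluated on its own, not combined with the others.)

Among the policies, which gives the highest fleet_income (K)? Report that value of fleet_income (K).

-5343

Policy A (N − 11, P − 36):
  P = 12 − 36 = -24
  J = 121
  S = 132 − 4·(-24) = 228
  N = 183 − 5·(-24) − 6·121 − 6·228 (−11 from intervention) = -1802
  K = 197 − 2·(-24) − 2·121 + 6·(-1802) = -10809
Policy B (J − 36):
  P = 12
  J = 121 − 36 = 85
  S = 132 − 4·12 = 84
  N = 183 − 5·12 − 6·85 − 6·84 = -891
  K = 197 − 2·12 − 2·85 + 6·(-891) = -5343
Comparing — Policy A: K=-10809, Policy B: K=-5343. Highest is -5343 (Policy B).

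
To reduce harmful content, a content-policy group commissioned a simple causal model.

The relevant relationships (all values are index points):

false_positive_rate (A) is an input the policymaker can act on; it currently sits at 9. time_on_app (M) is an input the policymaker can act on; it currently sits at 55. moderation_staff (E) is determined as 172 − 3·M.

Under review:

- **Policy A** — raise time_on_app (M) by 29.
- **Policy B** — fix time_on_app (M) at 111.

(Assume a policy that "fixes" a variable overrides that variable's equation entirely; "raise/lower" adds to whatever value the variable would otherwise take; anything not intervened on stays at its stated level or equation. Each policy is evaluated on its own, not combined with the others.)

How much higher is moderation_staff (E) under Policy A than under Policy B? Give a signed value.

Policy A (M + 29):
  M = 55 + 29 = 84
  E = 172 − 3·84 = -80
Policy B (M := 111):
  M = 111
  E = 172 − 3·111 = -161
E: -80 − (-161) = 81

81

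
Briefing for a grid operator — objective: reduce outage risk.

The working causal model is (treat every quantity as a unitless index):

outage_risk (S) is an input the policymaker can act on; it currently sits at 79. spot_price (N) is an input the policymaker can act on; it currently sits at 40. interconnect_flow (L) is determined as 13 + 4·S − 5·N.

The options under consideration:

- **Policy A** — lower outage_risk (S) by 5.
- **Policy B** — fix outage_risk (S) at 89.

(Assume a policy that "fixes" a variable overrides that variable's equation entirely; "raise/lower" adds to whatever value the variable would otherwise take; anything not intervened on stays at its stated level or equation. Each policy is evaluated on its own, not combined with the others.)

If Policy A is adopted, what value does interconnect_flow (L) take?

Policy A (S − 5):
  S = 79 − 5 = 74
  N = 40
  L = 13 + 4·74 − 5·40 = 109

109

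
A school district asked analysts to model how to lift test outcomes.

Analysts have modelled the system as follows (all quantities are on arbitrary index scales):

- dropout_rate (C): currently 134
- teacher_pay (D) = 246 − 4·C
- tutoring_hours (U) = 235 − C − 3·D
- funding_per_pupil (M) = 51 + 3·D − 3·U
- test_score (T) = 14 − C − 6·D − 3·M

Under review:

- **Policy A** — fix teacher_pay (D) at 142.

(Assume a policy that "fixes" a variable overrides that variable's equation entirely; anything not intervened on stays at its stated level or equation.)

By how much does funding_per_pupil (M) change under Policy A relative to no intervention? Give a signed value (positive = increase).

5184

Baseline:
  C = 134
  D = 246 − 4·134 = -290
  U = 235 − 134 − 3·(-290) = 971
  M = 51 + 3·(-290) − 3·971 = -3732
Policy A (D := 142):
  C = 134
  D = 142
  U = 235 − 134 − 3·142 = -325
  M = 51 + 3·142 − 3·(-325) = 1452
Change in M: 1452 − (-3732) = 5184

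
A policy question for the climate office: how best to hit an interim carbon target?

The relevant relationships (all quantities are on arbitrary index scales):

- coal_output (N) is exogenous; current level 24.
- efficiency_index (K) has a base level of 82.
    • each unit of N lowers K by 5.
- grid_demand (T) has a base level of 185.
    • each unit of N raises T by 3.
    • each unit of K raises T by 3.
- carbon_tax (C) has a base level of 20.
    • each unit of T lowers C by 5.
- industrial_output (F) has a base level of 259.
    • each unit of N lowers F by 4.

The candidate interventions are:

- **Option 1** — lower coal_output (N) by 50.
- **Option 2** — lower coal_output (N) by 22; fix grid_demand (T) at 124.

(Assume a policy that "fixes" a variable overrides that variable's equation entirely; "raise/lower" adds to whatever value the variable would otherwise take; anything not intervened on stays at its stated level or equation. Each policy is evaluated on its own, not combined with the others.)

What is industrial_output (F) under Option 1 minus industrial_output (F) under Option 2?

112

Option 1 (N − 50):
  N = 24 − 50 = -26
  F = 259 − 4·(-26) = 363
Option 2 (N − 22, T := 124):
  N = 24 − 22 = 2
  F = 259 − 4·2 = 251
F: 363 − 251 = 112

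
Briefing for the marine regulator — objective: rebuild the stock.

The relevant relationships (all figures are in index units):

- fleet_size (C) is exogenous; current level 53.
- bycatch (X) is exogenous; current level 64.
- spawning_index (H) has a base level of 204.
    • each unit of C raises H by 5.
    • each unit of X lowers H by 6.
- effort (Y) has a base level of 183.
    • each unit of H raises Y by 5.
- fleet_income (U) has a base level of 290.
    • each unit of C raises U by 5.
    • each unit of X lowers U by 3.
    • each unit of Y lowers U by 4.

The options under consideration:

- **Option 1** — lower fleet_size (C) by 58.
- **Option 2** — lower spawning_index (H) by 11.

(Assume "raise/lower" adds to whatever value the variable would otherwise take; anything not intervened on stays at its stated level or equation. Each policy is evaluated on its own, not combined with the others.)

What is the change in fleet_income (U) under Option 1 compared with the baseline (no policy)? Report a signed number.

5510

Baseline:
  C = 53
  X = 64
  H = 204 + 5·53 − 6·64 = 85
  Y = 183 + 5·85 = 608
  U = 290 + 5·53 − 3·64 − 4·608 = -2069
Option 1 (C − 58):
  C = 53 − 58 = -5
  X = 64
  H = 204 + 5·(-5) − 6·64 = -205
  Y = 183 + 5·(-205) = -842
  U = 290 + 5·(-5) − 3·64 − 4·(-842) = 3441
Change in U: 3441 − (-2069) = 5510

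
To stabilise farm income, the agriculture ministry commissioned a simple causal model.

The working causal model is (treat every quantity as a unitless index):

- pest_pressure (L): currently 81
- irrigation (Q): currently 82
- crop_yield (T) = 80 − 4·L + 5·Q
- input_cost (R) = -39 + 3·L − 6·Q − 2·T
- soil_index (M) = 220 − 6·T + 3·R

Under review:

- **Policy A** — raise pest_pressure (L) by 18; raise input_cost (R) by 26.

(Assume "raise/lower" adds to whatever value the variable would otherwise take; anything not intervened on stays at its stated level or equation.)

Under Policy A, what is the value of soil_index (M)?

-1532

Policy A (L + 18, R + 26):
  L = 81 + 18 = 99
  Q = 82
  T = 80 − 4·99 + 5·82 = 94
  R = -39 + 3·99 − 6·82 − 2·94 (+26 from intervention) = -396
  M = 220 − 6·94 + 3·(-396) = -1532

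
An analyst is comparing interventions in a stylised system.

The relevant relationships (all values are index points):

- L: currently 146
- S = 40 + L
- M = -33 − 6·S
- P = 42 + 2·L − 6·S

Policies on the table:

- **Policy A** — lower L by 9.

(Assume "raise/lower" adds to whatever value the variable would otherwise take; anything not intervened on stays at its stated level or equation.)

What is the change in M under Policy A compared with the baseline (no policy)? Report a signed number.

54

Baseline:
  L = 146
  S = 40 + 146 = 186
  M = -33 − 6·186 = -1149
Policy A (L − 9):
  L = 146 − 9 = 137
  S = 40 + 137 = 177
  M = -33 − 6·177 = -1095
Change in M: -1095 − (-1149) = 54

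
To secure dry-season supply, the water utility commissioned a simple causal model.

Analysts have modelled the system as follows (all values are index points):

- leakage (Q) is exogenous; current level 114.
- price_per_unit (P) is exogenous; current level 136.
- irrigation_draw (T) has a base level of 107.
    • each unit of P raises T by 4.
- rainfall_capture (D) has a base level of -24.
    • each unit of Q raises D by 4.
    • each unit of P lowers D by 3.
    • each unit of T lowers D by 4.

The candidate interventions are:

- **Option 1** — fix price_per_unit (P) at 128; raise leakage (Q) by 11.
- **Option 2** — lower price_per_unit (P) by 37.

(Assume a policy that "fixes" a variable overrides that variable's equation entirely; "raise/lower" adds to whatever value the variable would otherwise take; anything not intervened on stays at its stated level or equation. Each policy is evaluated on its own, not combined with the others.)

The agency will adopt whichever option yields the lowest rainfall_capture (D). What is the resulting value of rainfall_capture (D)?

-2384

Option 1 (P := 128, Q + 11):
  Q = 114 + 11 = 125
  P = 128
  T = 107 + 4·128 = 619
  D = -24 + 4·125 − 3·128 − 4·619 = -2384
Option 2 (P − 37):
  Q = 114
  P = 136 − 37 = 99
  T = 107 + 4·99 = 503
  D = -24 + 4·114 − 3·99 − 4·503 = -1877
Comparing — Option 1: D=-2384, Option 2: D=-1877. Lowest is -2384 (Option 1).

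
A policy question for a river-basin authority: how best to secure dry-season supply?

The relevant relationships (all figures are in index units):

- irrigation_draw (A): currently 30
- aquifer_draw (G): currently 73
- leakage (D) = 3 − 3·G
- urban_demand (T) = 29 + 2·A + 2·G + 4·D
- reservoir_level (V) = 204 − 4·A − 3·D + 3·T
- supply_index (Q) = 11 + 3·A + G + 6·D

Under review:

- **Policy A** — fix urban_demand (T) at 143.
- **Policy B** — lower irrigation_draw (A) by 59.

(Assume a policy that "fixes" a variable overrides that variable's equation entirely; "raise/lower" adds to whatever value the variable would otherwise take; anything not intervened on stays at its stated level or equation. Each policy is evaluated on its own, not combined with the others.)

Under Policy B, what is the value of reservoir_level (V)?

Policy B (A − 59):
  A = 30 − 59 = -29
  G = 73
  D = 3 − 3·73 = -216
  T = 29 + 2·(-29) + 2·73 + 4·(-216) = -747
  V = 204 − 4·(-29) − 3·(-216) + 3·(-747) = -1273

-1273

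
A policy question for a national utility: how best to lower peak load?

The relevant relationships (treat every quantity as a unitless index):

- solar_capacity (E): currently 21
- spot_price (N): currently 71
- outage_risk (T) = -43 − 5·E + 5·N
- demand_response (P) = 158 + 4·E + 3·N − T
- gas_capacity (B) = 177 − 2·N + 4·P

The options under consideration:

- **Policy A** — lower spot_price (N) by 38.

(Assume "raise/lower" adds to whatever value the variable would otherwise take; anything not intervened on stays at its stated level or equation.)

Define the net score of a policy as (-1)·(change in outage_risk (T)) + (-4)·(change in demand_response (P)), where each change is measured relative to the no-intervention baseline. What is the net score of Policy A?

-114

Baseline:
  E = 21
  N = 71
  T = -43 − 5·21 + 5·71 = 207
  P = 158 + 4·21 + 3·71 − 207 = 248
Policy A (N − 38):
  E = 21
  N = 71 − 38 = 33
  T = -43 − 5·21 + 5·33 = 17
  P = 158 + 4·21 + 3·33 − 17 = 324
ΔT = 17 − 207 = -190; ΔP = 324 − 248 = 76
Score = (-1)·(-190) + (-4)·76 = -114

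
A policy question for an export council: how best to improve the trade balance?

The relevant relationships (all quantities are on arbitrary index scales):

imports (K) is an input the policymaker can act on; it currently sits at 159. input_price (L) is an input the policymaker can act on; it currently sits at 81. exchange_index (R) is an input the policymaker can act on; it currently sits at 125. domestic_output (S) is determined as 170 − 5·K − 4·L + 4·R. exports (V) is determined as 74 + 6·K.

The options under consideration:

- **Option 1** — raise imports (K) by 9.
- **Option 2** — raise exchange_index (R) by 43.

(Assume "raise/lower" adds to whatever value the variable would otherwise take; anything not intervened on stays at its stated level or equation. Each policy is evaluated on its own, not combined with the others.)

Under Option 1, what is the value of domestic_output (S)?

Option 1 (K + 9):
  K = 159 + 9 = 168
  L = 81
  R = 125
  S = 170 − 5·168 − 4·81 + 4·125 = -494

-494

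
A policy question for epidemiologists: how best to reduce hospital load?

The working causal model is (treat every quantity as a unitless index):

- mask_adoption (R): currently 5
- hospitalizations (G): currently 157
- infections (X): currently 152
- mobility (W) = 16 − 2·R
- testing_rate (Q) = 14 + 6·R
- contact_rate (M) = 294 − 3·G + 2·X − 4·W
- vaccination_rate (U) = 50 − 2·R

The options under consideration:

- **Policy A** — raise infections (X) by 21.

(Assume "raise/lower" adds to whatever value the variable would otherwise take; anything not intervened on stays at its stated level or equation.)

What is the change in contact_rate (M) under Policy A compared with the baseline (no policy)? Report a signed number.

Baseline:
  R = 5
  G = 157
  X = 152
  W = 16 − 2·5 = 6
  M = 294 − 3·157 + 2·152 − 4·6 = 103
Policy A (X + 21):
  R = 5
  G = 157
  X = 152 + 21 = 173
  W = 16 − 2·5 = 6
  M = 294 − 3·157 + 2·173 − 4·6 = 145
Change in M: 145 − 103 = 42

42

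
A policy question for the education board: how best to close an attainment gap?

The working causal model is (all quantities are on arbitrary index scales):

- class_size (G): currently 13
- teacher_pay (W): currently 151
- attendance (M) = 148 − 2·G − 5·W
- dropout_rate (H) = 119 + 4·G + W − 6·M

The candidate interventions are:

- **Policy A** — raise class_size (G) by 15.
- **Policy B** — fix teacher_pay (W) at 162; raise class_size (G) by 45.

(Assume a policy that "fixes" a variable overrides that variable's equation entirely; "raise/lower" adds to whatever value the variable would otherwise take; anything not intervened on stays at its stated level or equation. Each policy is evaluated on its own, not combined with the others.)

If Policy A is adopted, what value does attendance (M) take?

Policy A (G + 15):
  G = 13 + 15 = 28
  W = 151
  M = 148 − 2·28 − 5·151 = -663

-663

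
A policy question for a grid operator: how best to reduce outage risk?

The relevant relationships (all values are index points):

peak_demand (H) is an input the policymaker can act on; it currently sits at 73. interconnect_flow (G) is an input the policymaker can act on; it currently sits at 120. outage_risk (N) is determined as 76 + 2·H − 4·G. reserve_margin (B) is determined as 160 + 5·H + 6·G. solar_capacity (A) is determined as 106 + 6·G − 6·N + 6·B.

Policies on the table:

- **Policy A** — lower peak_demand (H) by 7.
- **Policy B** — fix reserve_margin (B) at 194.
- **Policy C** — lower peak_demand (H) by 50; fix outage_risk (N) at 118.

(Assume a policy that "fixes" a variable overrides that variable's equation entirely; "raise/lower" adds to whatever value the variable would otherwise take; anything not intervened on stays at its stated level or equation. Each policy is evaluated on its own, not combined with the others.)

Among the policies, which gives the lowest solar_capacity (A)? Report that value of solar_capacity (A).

Policy A (H − 7):
  H = 73 − 7 = 66
  G = 120
  N = 76 + 2·66 − 4·120 = -272
  B = 160 + 5·66 + 6·120 = 1210
  A = 106 + 6·120 − 6·(-272) + 6·1210 = 9718
Policy B (B := 194):
  H = 73
  G = 120
  N = 76 + 2·73 − 4·120 = -258
  B = 194
  A = 106 + 6·120 − 6·(-258) + 6·194 = 3538
Policy C (H − 50, N := 118):
  H = 73 − 50 = 23
  G = 120
  N = 118
  B = 160 + 5·23 + 6·120 = 995
  A = 106 + 6·120 − 6·118 + 6·995 = 6088
Comparing — Policy A: A=9718, Policy B: A=3538, Policy C: A=6088. Lowest is 3538 (Policy B).

3538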